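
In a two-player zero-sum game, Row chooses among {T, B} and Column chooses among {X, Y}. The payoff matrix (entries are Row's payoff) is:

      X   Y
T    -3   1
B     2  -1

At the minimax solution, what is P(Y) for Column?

5/7

Row minima: T → -3, B → -1; maximin = -1.
Column maxima: X → 2, Y → 1; minimax = 1.
-1 ≠ 1, so there is no saddle point; optimal play is mixed.
Let Row play T with probability p. Expected payoff against X: (-3)p + 2(1−p) = −5p + 2; against Y: 1p + (-1)(1−p) = 2p − 1.
Setting these equal: −5p + 2 = 2p − 1 ⇒ −7p = -3 ⇒ p = 3/7, and the value is (-5)·(3/7) + 2 = -1/7.
For Column: with q = P(X), equating T's and B's payoffs gives −4q + 1 = 3q − 1 ⇒ q = 2/7.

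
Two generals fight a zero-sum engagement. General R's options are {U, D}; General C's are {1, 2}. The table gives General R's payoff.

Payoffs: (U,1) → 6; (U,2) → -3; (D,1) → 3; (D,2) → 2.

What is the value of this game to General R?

2

Row minima: U → -3, D → 2; maximin = 2.
Column maxima: 1 → 6, 2 → 2; minimax = 2.
Since maximin = minimax = 2, there is a saddle point and the value is 2.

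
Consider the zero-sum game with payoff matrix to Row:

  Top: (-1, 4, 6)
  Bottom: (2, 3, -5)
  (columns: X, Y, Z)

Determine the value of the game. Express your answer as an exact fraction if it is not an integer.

1/2

Row minima: Top → -1, Bottom → -5; maximin = -1.
Column maxima: X → 2, Y → 4, Z → 6; minimax = 2.
-1 ≠ 2, so there is no saddle point; optimal play is mixed.
Y is strictly dominated by X (it gives Row strictly more in every row), so Column never plays it.
On the remaining 2×2 (Top, Bottom vs X, Z):
Let Row play Top with probability p. Expected payoff against X: (-1)p + 2(1−p) = −3p + 2; against Z: 6p + (-5)(1−p) = 11p − 5.
Setting these equal: −3p + 2 = 11p − 5 ⇒ −14p = -7 ⇒ p = 1/2, and the value is (-3)·(1/2) + 2 = 1/2.
For Column: with q = P(X), equating Top's and Bottom's payoffs gives −7q + 6 = 7q − 5 ⇒ q = 11/14.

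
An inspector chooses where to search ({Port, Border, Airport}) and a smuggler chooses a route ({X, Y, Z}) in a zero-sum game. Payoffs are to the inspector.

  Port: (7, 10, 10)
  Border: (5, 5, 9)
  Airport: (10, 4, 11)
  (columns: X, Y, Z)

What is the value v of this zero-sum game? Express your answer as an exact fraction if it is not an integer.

8

Row minima: Port → 7, Border → 5, Airport → 4; maximin = 7.
Column maxima: X → 10, Y → 10, Z → 11; minimax = 10.
7 ≠ 10, so there is no saddle point; optimal play is mixed.
Border is strictly dominated by Port, so the inspector never plays it.
Z is strictly dominated by X (it gives the inspector strictly more in every row), so the smuggler never plays it.
On the remaining 2×2 (Port, Airport vs X, Y):
Let the inspector play Port with probability p. Expected payoff against X: 7p + 10(1−p) = −3p + 10; against Y: 10p + 4(1−p) = 6p + 4.
Setting these equal: −3p + 10 = 6p + 4 ⇒ −9p = -6 ⇒ p = 2/3, and the value is (-3)·(2/3) + 10 = 8.
For the smuggler: with q = P(X), equating Port's and Airport's payoffs gives −3q + 10 = 6q + 4 ⇒ q = 2/3.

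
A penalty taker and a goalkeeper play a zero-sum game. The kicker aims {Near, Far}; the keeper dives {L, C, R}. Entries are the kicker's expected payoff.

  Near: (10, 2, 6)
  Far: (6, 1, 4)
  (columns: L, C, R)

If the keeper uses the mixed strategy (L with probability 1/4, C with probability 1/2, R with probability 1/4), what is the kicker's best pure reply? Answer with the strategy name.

Expected payoff of Near: (1/4)·10 + (1/2)·2 + (1/4)·6 = 5.
Expected payoff of Far: (1/4)·6 + (1/2)·1 + (1/4)·4 = 3.
The largest is 5, so the kicker's best response is Near.

Near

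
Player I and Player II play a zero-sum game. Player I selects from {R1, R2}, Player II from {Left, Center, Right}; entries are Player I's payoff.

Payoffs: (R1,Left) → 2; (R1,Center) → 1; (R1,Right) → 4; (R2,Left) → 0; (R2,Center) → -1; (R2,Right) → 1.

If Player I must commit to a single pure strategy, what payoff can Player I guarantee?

1

Row minima: R1 → 1, R2 → -1.
The best of these is 1.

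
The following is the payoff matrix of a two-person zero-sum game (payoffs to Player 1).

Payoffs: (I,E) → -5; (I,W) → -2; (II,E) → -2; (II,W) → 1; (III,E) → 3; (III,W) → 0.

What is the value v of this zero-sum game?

1/2

Row minima: I → -5, II → -2, III → 0; maximin = 0.
Column maxima: E → 3, W → 1; minimax = 1.
0 ≠ 1, so there is no saddle point; optimal play is mixed.
I is strictly dominated by II, so Player 1 never plays it.
On the remaining 2×2 (II, III vs E, W):
Let Player 1 play II with probability p. Expected payoff against E: (-2)p + 3(1−p) = −5p + 3; against W: 1p + 0(1−p) = p.
Setting these equal: −5p + 3 = p ⇒ −6p = -3 ⇒ p = 1/2, and the value is (-5)·(1/2) + 3 = 1/2.
For Player 2: with q = P(E), equating II's and III's payoffs gives −3q + 1 = 3q ⇒ q = 1/6.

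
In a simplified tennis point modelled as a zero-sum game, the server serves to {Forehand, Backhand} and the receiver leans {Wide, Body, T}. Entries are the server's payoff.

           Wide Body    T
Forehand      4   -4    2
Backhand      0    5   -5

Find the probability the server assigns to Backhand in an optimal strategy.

Row minima: Forehand → -4, Backhand → -5; maximin = -4.
Column maxima: Wide → 4, Body → 5, T → 2; minimax = 2.
-4 ≠ 2, so there is no saddle point; optimal play is mixed.
Wide is strictly dominated by T (it gives the server strictly more in every row), so the receiver never plays it.
On the remaining 2×2 (Forehand, Backhand vs Body, T):
Let the server play Forehand with probability p. Expected payoff against Body: (-4)p + 5(1−p) = −9p + 5; against T: 2p + (-5)(1−p) = 7p − 5.
Setting these equal: −9p + 5 = 7p − 5 ⇒ −16p = -10 ⇒ p = 5/8, and the value is (-9)·(5/8) + 5 = -5/8.
For the receiver: with q = P(Body), equating Forehand's and Backhand's payoffs gives −6q + 2 = 10q − 5 ⇒ q = 7/16.

3/8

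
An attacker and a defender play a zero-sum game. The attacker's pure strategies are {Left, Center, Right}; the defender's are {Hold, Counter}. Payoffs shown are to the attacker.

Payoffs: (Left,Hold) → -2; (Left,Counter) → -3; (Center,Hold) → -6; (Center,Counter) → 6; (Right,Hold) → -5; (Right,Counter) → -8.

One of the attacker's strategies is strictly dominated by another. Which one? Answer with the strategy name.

Left gives a strictly higher payoff than Right against every column: -2 > -5, -3 > -8.
So Right is strictly dominated and the attacker never plays it.

Right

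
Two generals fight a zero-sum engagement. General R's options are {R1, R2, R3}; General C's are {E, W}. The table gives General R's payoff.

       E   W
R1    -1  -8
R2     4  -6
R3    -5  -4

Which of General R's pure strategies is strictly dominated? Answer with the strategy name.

R1

R2 gives a strictly higher payoff than R1 against every column: 4 > -1, -6 > -8.
So R1 is strictly dominated and General R never plays it.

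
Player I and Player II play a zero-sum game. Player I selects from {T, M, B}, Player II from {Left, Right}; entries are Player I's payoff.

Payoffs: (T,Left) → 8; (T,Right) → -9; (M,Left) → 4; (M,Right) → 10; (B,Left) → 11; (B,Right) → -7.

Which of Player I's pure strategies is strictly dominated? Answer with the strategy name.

T

B gives a strictly higher payoff than T against every column: 11 > 8, -7 > -9.
So T is strictly dominated and Player I never plays it.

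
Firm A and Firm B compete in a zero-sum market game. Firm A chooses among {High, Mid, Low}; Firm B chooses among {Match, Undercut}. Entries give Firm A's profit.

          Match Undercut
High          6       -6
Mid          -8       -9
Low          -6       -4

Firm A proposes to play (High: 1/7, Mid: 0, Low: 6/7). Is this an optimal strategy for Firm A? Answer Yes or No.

Yes

Against Match this mix gives (1/7)·6 + (6/7)·(-6) = -30/7.
Against Undercut this mix gives (1/7)·(-6) + (6/7)·(-4) = -30/7.
All of Firm B's active replies (Match, Undercut) yield -30/7, and no column does worse for Firm A. The mix makes Firm B indifferent and guarantees -30/7, so it is optimal.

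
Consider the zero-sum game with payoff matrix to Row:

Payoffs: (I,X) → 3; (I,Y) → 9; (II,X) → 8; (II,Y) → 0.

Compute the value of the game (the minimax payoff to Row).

36/7

Row minima: I → 3, II → 0; maximin = 3.
Column maxima: X → 8, Y → 9; minimax = 8.
3 ≠ 8, so there is no saddle point; optimal play is mixed.
Let Row play I with probability p. Expected payoff against X: 3p + 8(1−p) = −5p + 8; against Y: 9p + 0(1−p) = 9p.
Setting these equal: −5p + 8 = 9p ⇒ −14p = -8 ⇒ p = 4/7, and the value is (-5)·(4/7) + 8 = 36/7.
For Column: with q = P(X), equating I's and II's payoffs gives −6q + 9 = 8q ⇒ q = 9/14.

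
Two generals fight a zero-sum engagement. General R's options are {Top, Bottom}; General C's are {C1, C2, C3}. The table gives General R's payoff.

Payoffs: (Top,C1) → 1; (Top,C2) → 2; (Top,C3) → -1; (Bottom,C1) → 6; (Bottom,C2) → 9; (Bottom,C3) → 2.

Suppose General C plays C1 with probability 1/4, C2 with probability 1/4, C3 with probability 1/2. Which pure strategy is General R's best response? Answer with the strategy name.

Bottom

Expected payoff of Top: (1/4)·1 + (1/4)·2 + (1/2)·(-1) = 1/4.
Expected payoff of Bottom: (1/4)·6 + (1/4)·9 + (1/2)·2 = 19/4.
The largest is 19/4, so General R's best response is Bottom.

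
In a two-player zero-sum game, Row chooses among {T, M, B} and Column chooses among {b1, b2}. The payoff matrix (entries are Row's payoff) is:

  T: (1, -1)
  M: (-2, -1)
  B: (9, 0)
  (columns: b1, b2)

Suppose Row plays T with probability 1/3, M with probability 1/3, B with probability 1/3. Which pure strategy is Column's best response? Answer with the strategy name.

If Column plays b1, Row's expected payoff is (1/3)·1 + (1/3)·(-2) + (1/3)·9 = 8/3.
If Column plays b2, Row's expected payoff is (1/3)·(-1) + (1/3)·(-1) + (1/3)·0 = -2/3.
Column minimizes Row's payoff; the smallest is -2/3, so the best response is b2.

b2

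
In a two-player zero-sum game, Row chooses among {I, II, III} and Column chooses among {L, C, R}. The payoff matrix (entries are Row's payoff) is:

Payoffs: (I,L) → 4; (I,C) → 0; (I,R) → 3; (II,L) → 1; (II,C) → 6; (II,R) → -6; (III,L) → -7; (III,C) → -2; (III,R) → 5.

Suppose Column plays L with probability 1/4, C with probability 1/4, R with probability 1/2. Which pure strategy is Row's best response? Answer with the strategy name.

I

Expected payoff of I: (1/4)·4 + (1/4)·0 + (1/2)·3 = 5/2.
Expected payoff of II: (1/4)·1 + (1/4)·6 + (1/2)·(-6) = -5/4.
Expected payoff of III: (1/4)·(-7) + (1/4)·(-2) + (1/2)·5 = 1/4.
The largest is 5/2, so Row's best response is I.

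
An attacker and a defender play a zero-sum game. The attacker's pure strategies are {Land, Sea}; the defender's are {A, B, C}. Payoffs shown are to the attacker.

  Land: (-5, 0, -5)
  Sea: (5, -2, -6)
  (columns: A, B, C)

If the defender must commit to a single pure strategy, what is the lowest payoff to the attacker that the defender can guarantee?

-5

Column maxima: A → 5, B → 0, C → -5.
The smallest of these is -5.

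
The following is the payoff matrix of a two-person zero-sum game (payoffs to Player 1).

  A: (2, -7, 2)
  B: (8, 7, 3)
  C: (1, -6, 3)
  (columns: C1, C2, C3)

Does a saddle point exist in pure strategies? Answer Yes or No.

Yes

Row minima: A → -7, B → 3, C → -6; maximin = 3.
Column maxima: C1 → 8, C2 → 7, C3 → 3; minimax = 3.
maximin = minimax = 3, so a saddle point exists.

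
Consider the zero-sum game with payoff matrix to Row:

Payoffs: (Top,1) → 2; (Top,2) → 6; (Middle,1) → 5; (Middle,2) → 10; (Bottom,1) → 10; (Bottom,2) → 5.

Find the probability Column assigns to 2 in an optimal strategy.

Row minima: Top → 2, Middle → 5, Bottom → 5; maximin = 5.
Column maxima: 1 → 10, 2 → 10; minimax = 10.
5 ≠ 10, so there is no saddle point; optimal play is mixed.
Top is strictly dominated by Middle, so Row never plays it.
On the remaining 2×2 (Middle, Bottom vs 1, 2):
Let Row play Middle with probability p. Expected payoff against 1: 5p + 10(1−p) = −5p + 10; against 2: 10p + 5(1−p) = 5p + 5.
Setting these equal: −5p + 10 = 5p + 5 ⇒ −10p = -5 ⇒ p = 1/2, and the value is (-5)·(1/2) + 10 = 15/2.
For Column: with q = P(1), equating Middle's and Bottom's payoffs gives −5q + 10 = 5q + 5 ⇒ q = 1/2.

1/2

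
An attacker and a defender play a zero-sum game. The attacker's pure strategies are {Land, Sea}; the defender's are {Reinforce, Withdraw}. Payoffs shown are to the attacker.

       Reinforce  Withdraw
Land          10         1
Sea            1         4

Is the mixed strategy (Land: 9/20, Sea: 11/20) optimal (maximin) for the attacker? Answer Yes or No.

Against Reinforce this mix gives (9/20)·10 + (11/20)·1 = 101/20.
Against Withdraw this mix gives (9/20)·1 + (11/20)·4 = 53/20.
The defender will play Withdraw, holding the attacker to 53/20. Shifting weight toward the row that does better against Withdraw would raise this floor (the equalizing mix achieves 13/4 against both Withdraw and Reinforce), so the proposed strategy is not optimal.

No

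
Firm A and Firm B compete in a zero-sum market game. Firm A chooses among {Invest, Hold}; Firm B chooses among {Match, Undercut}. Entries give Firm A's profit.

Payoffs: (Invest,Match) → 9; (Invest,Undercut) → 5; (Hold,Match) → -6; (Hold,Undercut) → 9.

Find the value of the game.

111/19

Row minima: Invest → 5, Hold → -6; maximin = 5.
Column maxima: Match → 9, Undercut → 9; minimax = 9.
5 ≠ 9, so there is no saddle point; optimal play is mixed.
Let Firm A play Invest with probability p. Expected payoff against Match: 9p + (-6)(1−p) = 15p − 6; against Undercut: 5p + 9(1−p) = −4p + 9.
Setting these equal: 15p − 6 = −4p + 9 ⇒ 19p = 15 ⇒ p = 15/19, and the value is (15)·(15/19) − 6 = 111/19.
For Firm B: with q = P(Match), equating Invest's and Hold's payoffs gives 4q + 5 = −15q + 9 ⇒ q = 4/19.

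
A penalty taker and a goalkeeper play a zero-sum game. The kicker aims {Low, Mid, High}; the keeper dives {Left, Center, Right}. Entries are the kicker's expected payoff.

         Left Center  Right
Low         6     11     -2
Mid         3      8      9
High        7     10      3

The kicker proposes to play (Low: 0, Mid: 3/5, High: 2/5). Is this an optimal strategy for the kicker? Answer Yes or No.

Against Left this mix gives (3/5)·3 + (2/5)·7 = 23/5.
Against Center this mix gives (3/5)·8 + (2/5)·10 = 44/5.
Against Right this mix gives (3/5)·9 + (2/5)·3 = 33/5.
The keeper will play Left, holding the kicker to 23/5. Shifting weight toward the row that does better against Left would raise this floor (the equalizing mix achieves 27/5 against both Left and Right), so the proposed strategy is not optimal.

No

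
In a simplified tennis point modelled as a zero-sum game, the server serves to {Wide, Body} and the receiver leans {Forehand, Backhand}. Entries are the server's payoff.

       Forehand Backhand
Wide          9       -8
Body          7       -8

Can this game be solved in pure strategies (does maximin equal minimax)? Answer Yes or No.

Row minima: Wide → -8, Body → -8; maximin = -8.
Column maxima: Forehand → 9, Backhand → -8; minimax = -8.
maximin = minimax = -8, so a saddle point exists.

Yes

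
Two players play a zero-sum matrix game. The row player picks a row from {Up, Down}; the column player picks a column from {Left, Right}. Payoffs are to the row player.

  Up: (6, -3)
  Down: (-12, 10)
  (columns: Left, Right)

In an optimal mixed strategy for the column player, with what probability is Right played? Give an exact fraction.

18/31

Row minima: Up → -3, Down → -12; maximin = -3.
Column maxima: Left → 6, Right → 10; minimax = 6.
-3 ≠ 6, so there is no saddle point; optimal play is mixed.
Let the row player play Up with probability p. Expected payoff against Left: 6p + (-12)(1−p) = 18p − 12; against Right: (-3)p + 10(1−p) = −13p + 10.
Setting these equal: 18p − 12 = −13p + 10 ⇒ 31p = 22 ⇒ p = 22/31, and the value is (18)·(22/31) − 12 = 24/31.
For the column player: with q = P(Left), equating Up's and Down's payoffs gives 9q − 3 = −22q + 10 ⇒ q = 13/31.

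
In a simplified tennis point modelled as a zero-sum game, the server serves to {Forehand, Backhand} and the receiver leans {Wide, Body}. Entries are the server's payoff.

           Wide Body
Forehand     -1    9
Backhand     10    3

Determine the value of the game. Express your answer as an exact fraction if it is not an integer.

Row minima: Forehand → -1, Backhand → 3; maximin = 3.
Column maxima: Wide → 10, Body → 9; minimax = 9.
3 ≠ 9, so there is no saddle point; optimal play is mixed.
Let the server play Forehand with probability p. Expected payoff against Wide: (-1)p + 10(1−p) = −11p + 10; against Body: 9p + 3(1−p) = 6p + 3.
Setting these equal: −11p + 10 = 6p + 3 ⇒ −17p = -7 ⇒ p = 7/17, and the value is (-11)·(7/17) + 10 = 93/17.
For the receiver: with q = P(Wide), equating Forehand's and Backhand's payoffs gives −10q + 9 = 7q + 3 ⇒ q = 6/17.

93/17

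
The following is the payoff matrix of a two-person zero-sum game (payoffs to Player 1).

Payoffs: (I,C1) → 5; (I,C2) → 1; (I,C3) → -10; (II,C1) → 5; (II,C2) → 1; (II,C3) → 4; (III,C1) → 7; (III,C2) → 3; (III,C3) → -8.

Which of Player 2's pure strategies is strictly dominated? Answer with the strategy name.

C2 holds Player 1's payoff strictly below C1 in every row: 1 < 5, 1 < 5, 3 < 7.
So C1 is strictly dominated for Player 2.

C1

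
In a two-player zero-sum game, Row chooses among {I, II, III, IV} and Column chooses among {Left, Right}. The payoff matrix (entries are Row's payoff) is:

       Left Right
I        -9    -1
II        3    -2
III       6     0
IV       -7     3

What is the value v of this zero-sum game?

Row minima: I → -9, II → -2, III → 0, IV → -7; maximin = 0.
Column maxima: Left → 6, Right → 3; minimax = 3.
0 ≠ 3, so there is no saddle point; optimal play is mixed.
I is strictly dominated by III, so Row never plays it.
II is strictly dominated by III, so Row never plays it.
On the remaining 2×2 (III, IV vs Left, Right):
Let Row play III with probability p. Expected payoff against Left: 6p + (-7)(1−p) = 13p − 7; against Right: 0p + 3(1−p) = −3p + 3.
Setting these equal: 13p − 7 = −3p + 3 ⇒ 16p = 10 ⇒ p = 5/8, and the value is (13)·(5/8) − 7 = 9/8.
For Column: with q = P(Left), equating III's and IV's payoffs gives 6q = −10q + 3 ⇒ q = 3/16.

9/8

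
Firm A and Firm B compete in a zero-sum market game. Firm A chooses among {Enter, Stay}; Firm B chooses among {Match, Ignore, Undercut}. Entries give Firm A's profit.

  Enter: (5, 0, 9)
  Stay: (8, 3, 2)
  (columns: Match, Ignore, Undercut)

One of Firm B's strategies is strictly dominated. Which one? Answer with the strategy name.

Ignore holds Firm A's payoff strictly below Match in every row: 0 < 5, 3 < 8.
So Match is strictly dominated for Firm B.

Match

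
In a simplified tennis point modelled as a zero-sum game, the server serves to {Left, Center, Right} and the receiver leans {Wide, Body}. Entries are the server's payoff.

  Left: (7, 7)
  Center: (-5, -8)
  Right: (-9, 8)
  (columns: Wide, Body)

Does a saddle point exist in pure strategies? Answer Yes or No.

Row minima: Left → 7, Center → -8, Right → -9; maximin = 7.
Column maxima: Wide → 7, Body → 8; minimax = 7.
maximin = minimax = 7, so a saddle point exists.

Yes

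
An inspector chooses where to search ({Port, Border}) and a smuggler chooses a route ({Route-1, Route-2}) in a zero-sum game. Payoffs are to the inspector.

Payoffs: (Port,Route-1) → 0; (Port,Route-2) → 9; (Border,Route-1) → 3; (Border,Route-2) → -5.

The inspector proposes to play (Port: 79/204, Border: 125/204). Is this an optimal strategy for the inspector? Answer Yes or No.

No

Against Route-1 this mix gives (79/204)·0 + (125/204)·3 = 125/68.
Against Route-2 this mix gives (79/204)·9 + (125/204)·(-5) = 43/102.
The smuggler will play Route-2, holding the inspector to 43/102. Shifting weight toward the row that does better against Route-2 would raise this floor (the equalizing mix achieves 27/17 against both Route-2 and Route-1), so the proposed strategy is not optimal.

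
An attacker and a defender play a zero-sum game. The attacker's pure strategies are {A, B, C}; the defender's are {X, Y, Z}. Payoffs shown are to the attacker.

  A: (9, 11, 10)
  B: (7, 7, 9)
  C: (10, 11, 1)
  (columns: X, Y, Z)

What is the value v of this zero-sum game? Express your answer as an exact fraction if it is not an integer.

91/10

Row minima: A → 9, B → 7, C → 1; maximin = 9.
Column maxima: X → 10, Y → 11, Z → 10; minimax = 10.
9 ≠ 10, so there is no saddle point; optimal play is mixed.
B is strictly dominated by A, so the attacker never plays it.
With B eliminated, Y is strictly dominated by X (it gives the attacker strictly more in every remaining row), so the defender never plays it.
On the remaining 2×2 (A, C vs X, Z):
Let the attacker play A with probability p. Expected payoff against X: 9p + 10(1−p) = −p + 10; against Z: 10p + 1(1−p) = 9p + 1.
Setting these equal: −p + 10 = 9p + 1 ⇒ −10p = -9 ⇒ p = 9/10, and the value is (-1)·(9/10) + 10 = 91/10.
For the defender: with q = P(X), equating A's and C's payoffs gives −q + 10 = 9q + 1 ⇒ q = 9/10.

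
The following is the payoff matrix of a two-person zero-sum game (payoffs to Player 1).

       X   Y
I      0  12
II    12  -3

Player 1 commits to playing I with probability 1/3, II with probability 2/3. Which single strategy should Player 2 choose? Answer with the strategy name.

Y

If Player 2 plays X, Player 1's expected payoff is (1/3)·0 + (2/3)·12 = 8.
If Player 2 plays Y, Player 1's expected payoff is (1/3)·12 + (2/3)·(-3) = 2.
Player 2 minimizes Player 1's payoff; the smallest is 2, so the best response is Y.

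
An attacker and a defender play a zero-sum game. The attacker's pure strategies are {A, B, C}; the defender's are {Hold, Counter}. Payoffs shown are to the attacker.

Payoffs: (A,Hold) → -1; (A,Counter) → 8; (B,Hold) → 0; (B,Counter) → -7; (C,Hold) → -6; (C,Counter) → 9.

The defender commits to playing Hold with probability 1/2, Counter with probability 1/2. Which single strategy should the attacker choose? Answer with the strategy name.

Expected payoff of A: (1/2)·(-1) + (1/2)·8 = 7/2.
Expected payoff of B: (1/2)·0 + (1/2)·(-7) = -7/2.
Expected payoff of C: (1/2)·(-6) + (1/2)·9 = 3/2.
The largest is 7/2, so the attacker's best response is A.

A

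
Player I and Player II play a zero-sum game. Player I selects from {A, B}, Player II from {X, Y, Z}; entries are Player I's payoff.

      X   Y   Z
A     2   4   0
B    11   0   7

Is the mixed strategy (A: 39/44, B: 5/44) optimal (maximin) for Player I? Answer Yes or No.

Against X this mix gives (39/44)·2 + (5/44)·11 = 133/44.
Against Y this mix gives (39/44)·4 + (5/44)·0 = 39/11.
Against Z this mix gives (39/44)·0 + (5/44)·7 = 35/44.
Player II will play Z, holding Player I to 35/44. Shifting weight toward the row that does better against Z would raise this floor (the equalizing mix achieves 28/11 against both Z and Y), so the proposed strategy is not optimal.

No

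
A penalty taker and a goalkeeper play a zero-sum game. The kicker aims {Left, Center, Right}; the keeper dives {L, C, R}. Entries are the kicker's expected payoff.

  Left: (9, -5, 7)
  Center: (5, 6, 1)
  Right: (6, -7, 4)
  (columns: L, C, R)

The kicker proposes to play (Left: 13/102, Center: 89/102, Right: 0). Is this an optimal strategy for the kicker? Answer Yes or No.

Against L this mix gives (13/102)·9 + (89/102)·5 = 281/51.
Against C this mix gives (13/102)·(-5) + (89/102)·6 = 469/102.
Against R this mix gives (13/102)·7 + (89/102)·1 = 30/17.
The keeper will play R, holding the kicker to 30/17. Shifting weight toward the row that does better against R would raise this floor (the equalizing mix achieves 47/17 against both R and C), so the proposed strategy is not optimal.

No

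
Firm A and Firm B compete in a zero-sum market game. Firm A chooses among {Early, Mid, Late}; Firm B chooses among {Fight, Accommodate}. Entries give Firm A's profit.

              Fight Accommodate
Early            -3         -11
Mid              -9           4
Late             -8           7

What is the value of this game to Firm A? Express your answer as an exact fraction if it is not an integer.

-109/23

Row minima: Early → -11, Mid → -9, Late → -8; maximin = -8.
Column maxima: Fight → -3, Accommodate → 7; minimax = -3.
-8 ≠ -3, so there is no saddle point; optimal play is mixed.
Mid is strictly dominated by Late, so Firm A never plays it.
On the remaining 2×2 (Early, Late vs Fight, Accommodate):
Let Firm A play Early with probability p. Expected payoff against Fight: (-3)p + (-8)(1−p) = 5p − 8; against Accommodate: (-11)p + 7(1−p) = −18p + 7.
Setting these equal: 5p − 8 = −18p + 7 ⇒ 23p = 15 ⇒ p = 15/23, and the value is (5)·(15/23) − 8 = -109/23.
For Firm B: with q = P(Fight), equating Early's and Late's payoffs gives 8q − 11 = −15q + 7 ⇒ q = 18/23.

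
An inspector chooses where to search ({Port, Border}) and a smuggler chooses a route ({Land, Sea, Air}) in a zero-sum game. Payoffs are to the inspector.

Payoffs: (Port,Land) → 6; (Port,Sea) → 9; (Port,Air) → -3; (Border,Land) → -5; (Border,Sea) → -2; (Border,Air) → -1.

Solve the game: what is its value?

-21/13

Row minima: Port → -3, Border → -5; maximin = -3.
Column maxima: Land → 6, Sea → 9, Air → -1; minimax = -1.
-3 ≠ -1, so there is no saddle point; optimal play is mixed.
Sea is strictly dominated by Land (it gives the inspector strictly more in every row), so the smuggler never plays it.
On the remaining 2×2 (Port, Border vs Land, Air):
Let the inspector play Port with probability p. Expected payoff against Land: 6p + (-5)(1−p) = 11p − 5; against Air: (-3)p + (-1)(1−p) = −2p − 1.
Setting these equal: 11p − 5 = −2p − 1 ⇒ 13p = 4 ⇒ p = 4/13, and the value is (11)·(4/13) − 5 = -21/13.
For the smuggler: with q = P(Land), equating Port's and Border's payoffs gives 9q − 3 = −4q − 1 ⇒ q = 2/13.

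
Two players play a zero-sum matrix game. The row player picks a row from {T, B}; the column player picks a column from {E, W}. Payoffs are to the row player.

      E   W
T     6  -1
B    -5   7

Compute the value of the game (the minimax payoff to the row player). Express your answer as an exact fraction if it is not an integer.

Row minima: T → -1, B → -5; maximin = -1.
Column maxima: E → 6, W → 7; minimax = 6.
-1 ≠ 6, so there is no saddle point; optimal play is mixed.
Let the row player play T with probability p. Expected payoff against E: 6p + (-5)(1−p) = 11p − 5; against W: (-1)p + 7(1−p) = −8p + 7.
Setting these equal: 11p − 5 = −8p + 7 ⇒ 19p = 12 ⇒ p = 12/19, and the value is (11)·(12/19) − 5 = 37/19.
For the column player: with q = P(E), equating T's and B's payoffs gives 7q − 1 = −12q + 7 ⇒ q = 8/19.

37/19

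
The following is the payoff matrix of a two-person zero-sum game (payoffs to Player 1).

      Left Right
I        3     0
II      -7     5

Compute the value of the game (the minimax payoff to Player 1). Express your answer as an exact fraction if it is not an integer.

1

Row minima: I → 0, II → -7; maximin = 0.
Column maxima: Left → 3, Right → 5; minimax = 3.
0 ≠ 3, so there is no saddle point; optimal play is mixed.
Let Player 1 play I with probability p. Expected payoff against Left: 3p + (-7)(1−p) = 10p − 7; against Right: 0p + 5(1−p) = −5p + 5.
Setting these equal: 10p − 7 = −5p + 5 ⇒ 15p = 12 ⇒ p = 4/5, and the value is (10)·(4/5) − 7 = 1.
For Player 2: with q = P(Left), equating I's and II's payoffs gives 3q = −12q + 5 ⇒ q = 1/3.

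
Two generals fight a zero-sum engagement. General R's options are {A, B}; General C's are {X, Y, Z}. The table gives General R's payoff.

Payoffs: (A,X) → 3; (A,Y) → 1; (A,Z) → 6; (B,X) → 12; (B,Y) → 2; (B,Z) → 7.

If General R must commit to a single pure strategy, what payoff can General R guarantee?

2

Row minima: A → 1, B → 2.
The best of these is 2.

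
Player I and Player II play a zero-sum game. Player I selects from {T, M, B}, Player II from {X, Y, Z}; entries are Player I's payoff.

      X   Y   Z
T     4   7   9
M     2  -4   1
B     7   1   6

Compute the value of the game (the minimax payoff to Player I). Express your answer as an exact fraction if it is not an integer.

Row minima: T → 4, M → -4, B → 1; maximin = 4.
Column maxima: X → 7, Y → 7, Z → 9; minimax = 7.
4 ≠ 7, so there is no saddle point; optimal play is mixed.
M is strictly dominated by T, so Player I never plays it.
Z is strictly dominated by Y (it gives Player I strictly more in every row), so Player II never plays it.
On the remaining 2×2 (T, B vs X, Y):
Let Player I play T with probability p. Expected payoff against X: 4p + 7(1−p) = −3p + 7; against Y: 7p + 1(1−p) = 6p + 1.
Setting these equal: −3p + 7 = 6p + 1 ⇒ −9p = -6 ⇒ p = 2/3, and the value is (-3)·(2/3) + 7 = 5.
For Player II: with q = P(X), equating T's and B's payoffs gives −3q + 7 = 6q + 1 ⇒ q = 2/3.

5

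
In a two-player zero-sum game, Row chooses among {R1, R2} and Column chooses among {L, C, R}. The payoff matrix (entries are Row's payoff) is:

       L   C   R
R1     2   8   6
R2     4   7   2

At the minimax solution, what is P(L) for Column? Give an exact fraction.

2/3

Row minima: R1 → 2, R2 → 2; maximin = 2.
Column maxima: L → 4, C → 8, R → 6; minimax = 4.
2 ≠ 4, so there is no saddle point; optimal play is mixed.
C is strictly dominated by L (it gives Row strictly more in every row), so Column never plays it.
On the remaining 2×2 (R1, R2 vs L, R):
Let Row play R1 with probability p. Expected payoff against L: 2p + 4(1−p) = −2p + 4; against R: 6p + 2(1−p) = 4p + 2.
Setting these equal: −2p + 4 = 4p + 2 ⇒ −6p = -2 ⇒ p = 1/3, and the value is (-2)·(1/3) + 4 = 10/3.
For Column: with q = P(L), equating R1's and R2's payoffs gives −4q + 6 = 2q + 2 ⇒ q = 2/3.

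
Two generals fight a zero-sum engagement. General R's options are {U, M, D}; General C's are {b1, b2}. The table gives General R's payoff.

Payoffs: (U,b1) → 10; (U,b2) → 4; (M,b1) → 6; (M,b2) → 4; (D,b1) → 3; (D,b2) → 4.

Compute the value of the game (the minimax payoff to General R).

4

Row minima: U → 4, M → 4, D → 3; maximin = 4.
Column maxima: b1 → 10, b2 → 4; minimax = 4.
Since maximin = minimax = 4, there is a saddle point and the value is 4.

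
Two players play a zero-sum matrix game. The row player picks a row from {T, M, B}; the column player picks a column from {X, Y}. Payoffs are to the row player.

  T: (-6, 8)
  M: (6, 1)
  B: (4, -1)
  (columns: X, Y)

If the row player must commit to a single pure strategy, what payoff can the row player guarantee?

1

Row minima: T → -6, M → 1, B → -1.
The best of these is 1.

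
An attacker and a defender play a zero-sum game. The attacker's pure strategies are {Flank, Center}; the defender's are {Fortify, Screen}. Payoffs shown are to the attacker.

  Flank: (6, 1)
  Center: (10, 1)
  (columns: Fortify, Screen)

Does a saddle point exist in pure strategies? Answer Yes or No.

Yes

Row minima: Flank → 1, Center → 1; maximin = 1.
Column maxima: Fortify → 10, Screen → 1; minimax = 1.
maximin = minimax = 1, so a saddle point exists.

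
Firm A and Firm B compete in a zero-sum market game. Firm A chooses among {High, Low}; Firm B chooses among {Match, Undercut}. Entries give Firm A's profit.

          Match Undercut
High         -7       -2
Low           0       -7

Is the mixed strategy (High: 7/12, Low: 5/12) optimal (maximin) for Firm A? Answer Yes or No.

Against Match this mix gives (7/12)·(-7) + (5/12)·0 = -49/12.
Against Undercut this mix gives (7/12)·(-2) + (5/12)·(-7) = -49/12.
All of Firm B's active replies (Match, Undercut) yield -49/12, and no column does worse for Firm A. The mix makes Firm B indifferent and guarantees -49/12, so it is optimal.

Yes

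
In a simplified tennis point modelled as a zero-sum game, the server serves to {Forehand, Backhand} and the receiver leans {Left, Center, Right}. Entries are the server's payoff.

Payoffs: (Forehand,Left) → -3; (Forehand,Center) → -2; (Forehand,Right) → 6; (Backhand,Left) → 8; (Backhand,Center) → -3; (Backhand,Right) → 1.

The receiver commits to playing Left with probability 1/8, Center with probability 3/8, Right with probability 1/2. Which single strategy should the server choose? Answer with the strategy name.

Forehand

Expected payoff of Forehand: (1/8)·(-3) + (3/8)·(-2) + (1/2)·6 = 15/8.
Expected payoff of Backhand: (1/8)·8 + (3/8)·(-3) + (1/2)·1 = 3/8.
The largest is 15/8, so the server's best response is Forehand.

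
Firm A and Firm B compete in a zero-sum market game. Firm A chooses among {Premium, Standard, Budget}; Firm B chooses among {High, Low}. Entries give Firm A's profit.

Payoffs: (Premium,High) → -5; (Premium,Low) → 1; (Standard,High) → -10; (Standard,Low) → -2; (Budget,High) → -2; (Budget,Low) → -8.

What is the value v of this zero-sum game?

-7/2

Row minima: Premium → -5, Standard → -10, Budget → -8; maximin = -5.
Column maxima: High → -2, Low → 1; minimax = -2.
-5 ≠ -2, so there is no saddle point; optimal play is mixed.
Standard is strictly dominated by Premium, so Firm A never plays it.
On the remaining 2×2 (Premium, Budget vs High, Low):
Let Firm A play Premium with probability p. Expected payoff against High: (-5)p + (-2)(1−p) = −3p − 2; against Low: 1p + (-8)(1−p) = 9p − 8.
Setting these equal: −3p − 2 = 9p − 8 ⇒ −12p = -6 ⇒ p = 1/2, and the value is (-3)·(1/2) − 2 = -7/2.
For Firm B: with q = P(High), equating Premium's and Budget's payoffs gives −6q + 1 = 6q − 8 ⇒ q = 3/4.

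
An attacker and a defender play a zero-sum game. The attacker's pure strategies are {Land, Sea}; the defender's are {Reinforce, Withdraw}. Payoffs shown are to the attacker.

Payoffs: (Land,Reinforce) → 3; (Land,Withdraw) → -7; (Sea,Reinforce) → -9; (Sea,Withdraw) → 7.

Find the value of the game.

Row minima: Land → -7, Sea → -9; maximin = -7.
Column maxima: Reinforce → 3, Withdraw → 7; minimax = 3.
-7 ≠ 3, so there is no saddle point; optimal play is mixed.
Let the attacker play Land with probability p. Expected payoff against Reinforce: 3p + (-9)(1−p) = 12p − 9; against Withdraw: (-7)p + 7(1−p) = −14p + 7.
Setting these equal: 12p − 9 = −14p + 7 ⇒ 26p = 16 ⇒ p = 8/13, and the value is (12)·(8/13) − 9 = -21/13.
For the defender: with q = P(Reinforce), equating Land's and Sea's payoffs gives 10q − 7 = −16q + 7 ⇒ q = 7/13.

-21/13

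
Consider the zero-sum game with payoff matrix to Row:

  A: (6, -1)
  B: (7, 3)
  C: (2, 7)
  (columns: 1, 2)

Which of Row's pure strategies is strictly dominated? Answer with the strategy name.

A

B gives a strictly higher payoff than A against every column: 7 > 6, 3 > -1.
So A is strictly dominated and Row never plays it.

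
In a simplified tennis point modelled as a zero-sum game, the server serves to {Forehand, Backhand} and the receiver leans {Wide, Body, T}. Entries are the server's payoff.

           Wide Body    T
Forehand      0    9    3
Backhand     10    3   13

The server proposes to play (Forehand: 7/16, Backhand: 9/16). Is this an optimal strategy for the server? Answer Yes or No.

Yes

Against Wide this mix gives (7/16)·0 + (9/16)·10 = 45/8.
Against Body this mix gives (7/16)·9 + (9/16)·3 = 45/8.
Against T this mix gives (7/16)·3 + (9/16)·13 = 69/8.
All of the receiver's active replies (Wide, Body) yield 45/8, and no column does worse for the server. The mix makes the receiver indifferent and guarantees 45/8, so it is optimal.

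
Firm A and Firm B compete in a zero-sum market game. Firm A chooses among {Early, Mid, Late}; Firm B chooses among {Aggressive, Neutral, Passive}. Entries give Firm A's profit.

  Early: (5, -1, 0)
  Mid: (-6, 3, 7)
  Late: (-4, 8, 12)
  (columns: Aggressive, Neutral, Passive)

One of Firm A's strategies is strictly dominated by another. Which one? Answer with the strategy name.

Mid

Late gives a strictly higher payoff than Mid against every column: -4 > -6, 8 > 3, 12 > 7.
So Mid is strictly dominated and Firm A never plays it.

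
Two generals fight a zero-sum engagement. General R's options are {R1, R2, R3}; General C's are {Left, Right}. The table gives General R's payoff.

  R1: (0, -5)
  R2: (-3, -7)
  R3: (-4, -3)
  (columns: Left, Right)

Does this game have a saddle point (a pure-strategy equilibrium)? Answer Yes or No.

Row minima: R1 → -5, R2 → -7, R3 → -4; maximin = -4.
Column maxima: Left → 0, Right → -3; minimax = -3.
-4 ≠ -3, so no pure-strategy equilibrium exists.

No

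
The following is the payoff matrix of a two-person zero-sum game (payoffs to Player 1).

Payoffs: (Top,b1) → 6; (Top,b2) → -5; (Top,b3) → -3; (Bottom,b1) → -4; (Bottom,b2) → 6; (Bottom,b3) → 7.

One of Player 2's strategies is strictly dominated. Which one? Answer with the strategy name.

b2 holds Player 1's payoff strictly below b3 in every row: -5 < -3, 6 < 7.
So b3 is strictly dominated for Player 2.

b3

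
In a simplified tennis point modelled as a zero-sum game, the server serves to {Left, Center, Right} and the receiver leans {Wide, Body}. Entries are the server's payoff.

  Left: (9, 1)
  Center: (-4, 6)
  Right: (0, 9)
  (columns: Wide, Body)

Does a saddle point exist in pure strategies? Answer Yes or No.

No

Row minima: Left → 1, Center → -4, Right → 0; maximin = 1.
Column maxima: Wide → 9, Body → 9; minimax = 9.
1 ≠ 9, so no pure-strategy equilibrium exists.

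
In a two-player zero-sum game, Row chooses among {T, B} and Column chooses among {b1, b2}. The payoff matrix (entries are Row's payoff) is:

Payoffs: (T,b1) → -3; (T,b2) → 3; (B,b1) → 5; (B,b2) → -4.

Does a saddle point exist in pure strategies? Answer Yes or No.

Row minima: T → -3, B → -4; maximin = -3.
Column maxima: b1 → 5, b2 → 3; minimax = 3.
-3 ≠ 3, so no pure-strategy equilibrium exists.

No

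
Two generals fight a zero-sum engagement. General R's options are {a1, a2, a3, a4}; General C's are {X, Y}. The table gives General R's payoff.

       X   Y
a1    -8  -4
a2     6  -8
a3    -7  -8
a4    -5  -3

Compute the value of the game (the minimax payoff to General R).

Row minima: a1 → -8, a2 → -8, a3 → -8, a4 → -5; maximin = -5.
Column maxima: X → 6, Y → -3; minimax = -3.
-5 ≠ -3, so there is no saddle point; optimal play is mixed.
a1 is strictly dominated by a4, so General R never plays it.
a3 is strictly dominated by a4, so General R never plays it.
On the remaining 2×2 (a2, a4 vs X, Y):
Let General R play a2 with probability p. Expected payoff against X: 6p + (-5)(1−p) = 11p − 5; against Y: (-8)p + (-3)(1−p) = −5p − 3.
Setting these equal: 11p − 5 = −5p − 3 ⇒ 16p = 2 ⇒ p = 1/8, and the value is (11)·(1/8) − 5 = -29/8.
For General C: with q = P(X), equating a2's and a4's payoffs gives 14q − 8 = −2q − 3 ⇒ q = 5/16.

-29/8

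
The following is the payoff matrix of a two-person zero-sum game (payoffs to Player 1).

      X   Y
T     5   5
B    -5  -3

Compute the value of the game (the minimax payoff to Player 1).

5

Row minima: T → 5, B → -5; maximin = 5.
Column maxima: X → 5, Y → 5; minimax = 5.
Since maximin = minimax = 5, there is a saddle point and the value is 5.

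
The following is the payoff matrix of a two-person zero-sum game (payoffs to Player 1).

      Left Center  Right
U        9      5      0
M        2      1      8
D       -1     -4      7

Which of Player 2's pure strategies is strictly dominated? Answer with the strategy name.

Left

Center holds Player 1's payoff strictly below Left in every row: 5 < 9, 1 < 2, -4 < -1.
So Left is strictly dominated for Player 2.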